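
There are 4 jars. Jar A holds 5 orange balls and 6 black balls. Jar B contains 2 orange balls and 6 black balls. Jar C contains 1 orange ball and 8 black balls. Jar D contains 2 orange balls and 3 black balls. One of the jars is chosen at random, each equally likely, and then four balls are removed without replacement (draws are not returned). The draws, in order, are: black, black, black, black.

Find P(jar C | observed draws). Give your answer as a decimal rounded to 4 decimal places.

Under each hypothesis, the probability of the observed sequence is: P(data | jar A) = (6/11)(5/10)(4/9)(3/8) = 0.045455; P(data | jar B) = (6/8)(5/7)(4/6)(3/5) = 0.21429; P(data | jar C) = (8/9)(7/8)(6/7)(5/6) = 0.55556; P(data | jar D) = (3/5)(2/4)(1/3)(0/2) = 0.
Weighting by the prior gives 1/4 · 0.045455 = 0.011364, 1/4 · 0.21429 = 0.053571, 1/4 · 0.55556 = 0.13889, 1/4 · 0 = 0; with total 0.20382.
Therefore the posterior P(jar C | data) = (0.13889) / (0.20382) = 0.68142.

0.6814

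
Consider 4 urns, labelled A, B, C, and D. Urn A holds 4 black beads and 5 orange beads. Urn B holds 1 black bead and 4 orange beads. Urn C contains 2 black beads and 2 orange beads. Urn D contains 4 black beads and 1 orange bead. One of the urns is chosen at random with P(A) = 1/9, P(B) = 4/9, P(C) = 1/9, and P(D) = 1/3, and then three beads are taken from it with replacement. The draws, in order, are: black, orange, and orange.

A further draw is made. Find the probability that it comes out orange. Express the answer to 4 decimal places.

Compute the likelihood of the observed sequence for each case: P(data | urn A) = (4/9)(5/9)(5/9) = 0.13717; P(data | urn B) = (1/5)(4/5)(4/5) = 0.128; P(data | urn C) = (2/4)(2/4)(2/4) = 0.125; P(data | urn D) = (4/5)(1/5)(1/5) = 0.032.
Weighting by the prior gives 1/9 · 0.13717 = 0.015242, 4/9 · 0.128 = 0.056889, 1/9 · 0.125 = 0.013889, 1/3 · 0.032 = 0.010667; summing to 0.096686.
The posterior is then P(urn A | data) = 0.15764, P(urn B | data) = 0.58839, P(urn C | data) = 0.14365, P(urn D | data) = 0.11032.
So P(orange next | data) = Σ P(orange next | H) P(H | data) = (5/9)(0.15764) + (4/5)(0.58839) + (1/2)(0.14365) + (1/5)(0.11032) = 0.65218.

0.6522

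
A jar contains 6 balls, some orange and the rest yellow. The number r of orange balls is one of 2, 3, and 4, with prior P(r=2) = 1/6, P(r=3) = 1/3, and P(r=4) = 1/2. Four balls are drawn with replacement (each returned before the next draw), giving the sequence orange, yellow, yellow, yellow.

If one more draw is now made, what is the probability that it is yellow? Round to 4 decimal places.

The likelihood of the observed sequence under each hypothesis: P(data | r = 2) = (2/6)(4/6)(4/6)(4/6) = 0.098765; P(data | r = 3) = (3/6)(3/6)(3/6)(3/6) = 0.0625; P(data | r = 4) = (4/6)(2/6)(2/6)(2/6) = 0.024691.
The prior-weighted likelihoods are 1/6 · 0.098765 = 0.016461, 1/3 · 0.0625 = 0.020833, 1/2 · 0.024691 = 0.012346; summing to 0.04964.
The posterior is then P(r = 2 | data) = 0.33161, P(r = 3 | data) = 0.41969, P(r = 4 | data) = 0.2487.
The predictive probability is P(yellow next | data) = (2/3)(0.33161) + (1/2)(0.41969) + (1/3)(0.2487) = 0.51382.

0.5138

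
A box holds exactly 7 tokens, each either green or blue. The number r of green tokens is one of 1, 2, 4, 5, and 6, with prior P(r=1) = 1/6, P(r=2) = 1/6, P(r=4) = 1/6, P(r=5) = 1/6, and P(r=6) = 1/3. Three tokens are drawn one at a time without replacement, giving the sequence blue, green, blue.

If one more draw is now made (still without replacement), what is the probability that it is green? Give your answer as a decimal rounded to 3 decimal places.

0.365

Compute the likelihood of the observed sequence for each case: P(data | r = 1) = (6/7)(1/6)(5/5) = 1/7; P(data | r = 2) = (5/7)(2/6)(4/5) = 4/21; P(data | r = 4) = (3/7)(4/6)(2/5) = 4/35; P(data | r = 5) = (2/7)(5/6)(1/5) = 1/21; P(data | r = 6) = (1/7)(6/6)(0/5) = 0.
Multiplying each by its prior: 1/6 · 1/7 = 1/42, 1/6 · 4/21 = 2/63, 1/6 · 4/35 = 2/105, 1/6 · 1/21 = 1/126, 1/3 · 0 = 0; summing to 26/315.
Normalising, the posterior is P(r = 1 | data) = 15/52, P(r = 2 | data) = 5/13, P(r = 4 | data) = 3/13, P(r = 5 | data) = 5/52, P(r = 6 | data) = 0.
So P(green next | data) = Σ P(green next | H) P(H | data) = (0)(15/52) + (1/4)(5/13) + (3/4)(3/13) + (1)(5/52) = 19/52.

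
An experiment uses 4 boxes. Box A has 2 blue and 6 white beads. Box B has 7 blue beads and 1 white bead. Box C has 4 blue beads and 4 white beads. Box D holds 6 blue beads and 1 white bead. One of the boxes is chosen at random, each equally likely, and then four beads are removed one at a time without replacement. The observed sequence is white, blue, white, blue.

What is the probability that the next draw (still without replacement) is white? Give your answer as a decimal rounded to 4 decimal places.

Under each hypothesis, the probability of the observed sequence is: P(data | box A) = (6/8)(2/7)(5/6)(1/5) = 1/28; P(data | box B) = (1/8)(7/7)(0/6) = 0; P(data | box C) = (4/8)(4/7)(3/6)(3/5) = 3/35; P(data | box D) = (1/7)(6/6)(0/5) = 0.
Multiplying each by its prior: 1/4 · 1/28 = 1/112, 1/4 · 0 = 0, 1/4 · 3/35 = 3/140, 1/4 · 0 = 0; summing to 17/560.
Normalising, the posterior is P(box A | data) = 5/17, P(box B | data) = 0, P(box C | data) = 12/17, P(box D | data) = 0.
So P(white next | data) = Σ P(white next | H) P(H | data) = (1)(5/17) + (1/2)(12/17) = 11/17.

0.6471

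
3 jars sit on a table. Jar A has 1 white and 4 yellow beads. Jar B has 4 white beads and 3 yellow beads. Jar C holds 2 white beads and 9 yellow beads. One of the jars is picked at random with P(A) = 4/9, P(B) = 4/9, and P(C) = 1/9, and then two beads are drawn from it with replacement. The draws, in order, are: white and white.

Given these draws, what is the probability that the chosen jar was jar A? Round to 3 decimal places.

Under each hypothesis, the probability of the observed sequence is: P(data | jar A) = (1/5)(1/5) = 0.04; P(data | jar B) = (4/7)(4/7) = 0.32653; P(data | jar C) = (2/11)(2/11) = 0.033058.
The prior-weighted likelihoods are 4/9 · 0.04 = 0.017778, 4/9 · 0.32653 = 0.14512, 1/9 · 0.033058 = 0.0036731; with total 0.16658.
So P(jar A | data) = (0.017778) / (0.16658) = 0.10672.

0.107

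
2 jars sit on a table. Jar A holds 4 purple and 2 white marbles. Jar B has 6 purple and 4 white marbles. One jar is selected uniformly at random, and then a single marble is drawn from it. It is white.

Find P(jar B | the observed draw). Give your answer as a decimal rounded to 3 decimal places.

For each hypothesis, P(data | H) works out to: P(data | jar A) = (2/6) = 1/3; P(data | jar B) = (4/10) = 2/5.
The prior-weighted likelihoods are 1/2 · 1/3 = 1/6, 1/2 · 2/5 = 1/5; summing to 11/30.
Hence P(jar B | data) = (1/5) / (11/30) = 6/11.

0.545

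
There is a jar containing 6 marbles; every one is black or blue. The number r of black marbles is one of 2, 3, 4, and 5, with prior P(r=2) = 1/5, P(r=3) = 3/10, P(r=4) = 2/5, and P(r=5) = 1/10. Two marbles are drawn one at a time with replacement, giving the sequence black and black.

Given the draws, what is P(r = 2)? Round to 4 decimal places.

Compute the likelihood of the observed sequence for each case: P(data | r = 2) = (2/6)(2/6) = 1/9; P(data | r = 3) = (3/6)(3/6) = 1/4; P(data | r = 4) = (4/6)(4/6) = 4/9; P(data | r = 5) = (5/6)(5/6) = 25/36.
The prior-weighted likelihoods are 1/5 · 1/9 = 1/45, 3/10 · 1/4 = 3/40, 2/5 · 4/9 = 8/45, 1/10 · 25/36 = 5/72; summing to 31/90.
So P(r = 2 | data) = (1/45) / (31/90) = 2/31.

0.0645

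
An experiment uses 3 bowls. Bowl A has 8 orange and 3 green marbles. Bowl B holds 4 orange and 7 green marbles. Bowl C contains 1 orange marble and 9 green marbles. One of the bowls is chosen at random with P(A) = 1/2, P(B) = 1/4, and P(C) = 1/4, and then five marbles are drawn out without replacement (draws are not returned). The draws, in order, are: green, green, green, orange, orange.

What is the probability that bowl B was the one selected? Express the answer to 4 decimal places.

0.7895

For each hypothesis, P(data | H) works out to: P(data | bowl A) = (3/11)(2/10)(1/9)(8/8)(7/7) = 0.0060606; P(data | bowl B) = (7/11)(6/10)(5/9)(4/8)(3/7) = 0.045455; P(data | bowl C) = (9/10)(8/9)(7/8)(1/7)(0/6) = 0.
Multiplying each by its prior: 1/2 · 0.0060606 = 0.0030303, 1/4 · 0.045455 = 0.011364, 1/4 · 0 = 0; with total 0.014394.
Hence P(bowl B | data) = (0.011364) / (0.014394) = 0.78947.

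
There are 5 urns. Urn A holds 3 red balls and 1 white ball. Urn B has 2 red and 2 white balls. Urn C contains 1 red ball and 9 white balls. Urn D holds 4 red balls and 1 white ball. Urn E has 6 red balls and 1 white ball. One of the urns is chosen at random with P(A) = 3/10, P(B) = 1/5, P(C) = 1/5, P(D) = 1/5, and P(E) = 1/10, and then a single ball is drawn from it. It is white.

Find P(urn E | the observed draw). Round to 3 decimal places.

Compute the likelihood of this draw for each case: P(data | urn A) = (1/4) = 0.25; P(data | urn B) = (2/4) = 0.5; P(data | urn C) = (9/10) = 0.9; P(data | urn D) = (1/5) = 0.2; P(data | urn E) = (1/7) = 0.14286.
Weighting by the prior gives 3/10 · 0.25 = 0.075, 1/5 · 0.5 = 0.1, 1/5 · 0.9 = 0.18, 1/5 · 0.2 = 0.04, 1/10 · 0.14286 = 0.014286; summing to 0.40929.
By Bayes' rule, P(urn E | data) = (0.014286) / (0.40929) = 0.034904.

0.035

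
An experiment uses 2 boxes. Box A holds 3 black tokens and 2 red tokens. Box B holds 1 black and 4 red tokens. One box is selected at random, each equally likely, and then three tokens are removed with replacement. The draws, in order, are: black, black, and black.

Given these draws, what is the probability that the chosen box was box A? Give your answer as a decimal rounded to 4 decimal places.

Compute the likelihood of the observed sequence for each case: P(data | box A) = (3/5)(3/5)(3/5) = 27/125; P(data | box B) = (1/5)(1/5)(1/5) = 1/125.
The prior-weighted likelihoods are 1/2 · 27/125 = 27/250, 1/2 · 1/125 = 1/250; with total 14/125.
By Bayes' rule, P(box A | data) = (27/250) / (14/125) = 27/28.

0.9643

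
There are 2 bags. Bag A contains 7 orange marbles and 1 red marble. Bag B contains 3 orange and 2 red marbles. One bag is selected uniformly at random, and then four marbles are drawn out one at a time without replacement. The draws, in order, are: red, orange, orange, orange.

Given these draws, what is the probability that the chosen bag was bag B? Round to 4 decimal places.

Compute the likelihood of the observed sequence for each case: P(data | bag A) = (1/8)(7/7)(6/6)(5/5) = 1/8; P(data | bag B) = (2/5)(3/4)(2/3)(1/2) = 1/10.
Weighting by the prior gives 1/2 · 1/8 = 1/16, 1/2 · 1/10 = 1/20; with total 9/80.
Hence P(bag B | data) = (1/20) / (9/80) = 4/9.

0.4444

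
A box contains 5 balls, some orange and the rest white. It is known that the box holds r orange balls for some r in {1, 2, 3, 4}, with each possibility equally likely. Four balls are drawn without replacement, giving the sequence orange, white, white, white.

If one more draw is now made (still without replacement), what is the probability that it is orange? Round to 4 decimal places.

Compute the likelihood of the observed sequence for each case: P(data | r = 1) = (1/5)(4/4)(3/3)(2/2) = 1/5; P(data | r = 2) = (2/5)(3/4)(2/3)(1/2) = 1/10; P(data | r = 3) = (3/5)(2/4)(1/3)(0/2) = 0; P(data | r = 4) = (4/5)(1/4)(0/3) = 0.
Multiplying each by its prior: 1/4 · 1/5 = 1/20, 1/4 · 1/10 = 1/40, 1/4 · 0 = 0, 1/4 · 0 = 0; these sum to 3/40.
The posterior is then P(r = 1 | data) = 2/3, P(r = 2 | data) = 1/3, P(r = 3 | data) = 0, P(r = 4 | data) = 0.
The predictive probability is P(orange next | data) = (0)(2/3) + (1)(1/3) = 1/3.

0.3333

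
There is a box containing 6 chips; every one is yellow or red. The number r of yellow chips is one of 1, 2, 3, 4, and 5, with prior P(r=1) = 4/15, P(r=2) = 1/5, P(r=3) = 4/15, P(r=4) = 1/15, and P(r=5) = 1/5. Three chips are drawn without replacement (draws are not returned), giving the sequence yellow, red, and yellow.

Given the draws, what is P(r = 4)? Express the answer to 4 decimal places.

0.1333

For each hypothesis, P(data | H) works out to: P(data | r = 1) = (1/6)(5/5)(0/4) = 0; P(data | r = 2) = (2/6)(4/5)(1/4) = 1/15; P(data | r = 3) = (3/6)(3/5)(2/4) = 3/20; P(data | r = 4) = (4/6)(2/5)(3/4) = 1/5; P(data | r = 5) = (5/6)(1/5)(4/4) = 1/6.
The prior-weighted likelihoods are 4/15 · 0 = 0, 1/5 · 1/15 = 1/75, 4/15 · 3/20 = 1/25, 1/15 · 1/5 = 1/75, 1/5 · 1/6 = 1/30; these sum to 1/10.
By Bayes' rule, P(r = 4 | data) = (1/75) / (1/10) = 2/15.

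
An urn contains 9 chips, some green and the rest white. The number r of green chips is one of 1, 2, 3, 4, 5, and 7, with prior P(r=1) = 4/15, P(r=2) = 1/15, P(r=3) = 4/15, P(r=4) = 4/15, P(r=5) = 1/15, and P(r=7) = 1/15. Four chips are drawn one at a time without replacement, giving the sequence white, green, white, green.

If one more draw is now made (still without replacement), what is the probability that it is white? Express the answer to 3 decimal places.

0.638

The likelihood of the observed sequence under each hypothesis: P(data | r = 1) = (8/9)(1/8)(7/7)(0/6) = 0; P(data | r = 2) = (7/9)(2/8)(6/7)(1/6) = 1/36; P(data | r = 3) = (6/9)(3/8)(5/7)(2/6) = 5/84; P(data | r = 4) = (5/9)(4/8)(4/7)(3/6) = 5/63; P(data | r = 5) = (4/9)(5/8)(3/7)(4/6) = 5/63; P(data | r = 7) = (2/9)(7/8)(1/7)(6/6) = 1/36.
Weighting by the prior gives 4/15 · 0 = 0, 1/15 · 1/36 = 1/540, 4/15 · 5/84 = 1/63, 4/15 · 5/63 = 4/189, 1/15 · 5/63 = 1/189, 1/15 · 1/36 = 1/540; these sum to 29/630.
Dividing through by the total gives posterior P(r = 1 | data) = 0, P(r = 2 | data) = 7/174, P(r = 3 | data) = 10/29, P(r = 4 | data) = 40/87, P(r = 5 | data) = 10/87, P(r = 7 | data) = 7/174.
The predictive probability is P(white next | data) = (1)(7/174) + (4/5)(10/29) + (3/5)(40/87) + (2/5)(10/87) + (0)(7/174) = 37/58.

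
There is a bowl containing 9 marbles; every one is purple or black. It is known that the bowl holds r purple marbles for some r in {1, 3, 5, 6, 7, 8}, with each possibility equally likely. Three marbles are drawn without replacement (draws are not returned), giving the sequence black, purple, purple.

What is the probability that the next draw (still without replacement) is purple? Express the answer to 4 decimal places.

Compute the likelihood of the observed sequence for each case: P(data | r = 1) = (8/9)(1/8)(0/7) = 0; P(data | r = 3) = (6/9)(3/8)(2/7) = 0.071429; P(data | r = 5) = (4/9)(5/8)(4/7) = 0.15873; P(data | r = 6) = (3/9)(6/8)(5/7) = 0.17857; P(data | r = 7) = (2/9)(7/8)(6/7) = 0.16667; P(data | r = 8) = (1/9)(8/8)(7/7) = 0.11111.
Weighting by the prior gives 1/6 · 0 = 0, 1/6 · 0.071429 = 0.011905, 1/6 · 0.15873 = 0.026455, 1/6 · 0.17857 = 0.029762, 1/6 · 0.16667 = 0.027778, 1/6 · 0.11111 = 0.018519; with total 0.11442.
Dividing through by the total gives posterior P(r = 1 | data) = 0, P(r = 3 | data) = 0.10405, P(r = 5 | data) = 0.23121, P(r = 6 | data) = 0.26012, P(r = 7 | data) = 0.24277, P(r = 8 | data) = 0.16185.
So P(purple next | data) = Σ P(purple next | H) P(H | data) = (1/6)(0.10405) + (1/2)(0.23121) + (2/3)(0.26012) + (5/6)(0.24277) + (1)(0.16185) = 0.67052.

0.6705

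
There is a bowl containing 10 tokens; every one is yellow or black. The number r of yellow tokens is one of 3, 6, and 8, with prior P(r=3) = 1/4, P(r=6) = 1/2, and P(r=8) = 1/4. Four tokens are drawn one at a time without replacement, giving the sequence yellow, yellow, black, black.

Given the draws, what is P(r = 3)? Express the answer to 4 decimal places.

The likelihood of the observed sequence under each hypothesis: P(data | r = 3) = (3/10)(2/9)(7/8)(6/7) = 0.05; P(data | r = 6) = (6/10)(5/9)(4/8)(3/7) = 0.071429; P(data | r = 8) = (8/10)(7/9)(2/8)(1/7) = 0.022222.
The prior-weighted likelihoods are 1/4 · 0.05 = 0.0125, 1/2 · 0.071429 = 0.035714, 1/4 · 0.022222 = 0.0055556; these sum to 0.05377.
So P(r = 3 | data) = (0.0125) / (0.05377) = 0.23247.

0.2325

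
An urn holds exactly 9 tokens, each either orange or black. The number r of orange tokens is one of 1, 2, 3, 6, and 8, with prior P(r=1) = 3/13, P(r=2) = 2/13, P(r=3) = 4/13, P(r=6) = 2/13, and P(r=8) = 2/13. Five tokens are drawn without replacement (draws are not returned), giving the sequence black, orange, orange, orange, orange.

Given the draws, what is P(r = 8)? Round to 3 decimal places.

For each hypothesis, P(data | H) works out to: P(data | r = 1) = (8/9)(1/8)(0/7) = 0; P(data | r = 2) = (7/9)(2/8)(1/7)(0/6) = 0; P(data | r = 3) = (6/9)(3/8)(2/7)(1/6)(0/5) = 0; P(data | r = 6) = (3/9)(6/8)(5/7)(4/6)(3/5) = 1/14; P(data | r = 8) = (1/9)(8/8)(7/7)(6/6)(5/5) = 1/9.
The prior-weighted likelihoods are 3/13 · 0 = 0, 2/13 · 0 = 0, 4/13 · 0 = 0, 2/13 · 1/14 = 1/91, 2/13 · 1/9 = 2/117; with total 23/819.
Therefore the posterior P(r = 8 | data) = (2/117) / (23/819) = 14/23.

0.609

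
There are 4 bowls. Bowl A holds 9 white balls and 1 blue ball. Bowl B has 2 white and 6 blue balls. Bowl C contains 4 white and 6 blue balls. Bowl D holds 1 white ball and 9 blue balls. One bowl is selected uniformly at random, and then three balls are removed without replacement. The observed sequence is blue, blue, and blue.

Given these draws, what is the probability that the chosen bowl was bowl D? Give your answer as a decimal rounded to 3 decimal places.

0.572

The likelihood of the observed sequence under each hypothesis: P(data | bowl A) = (1/10)(0/9) = 0; P(data | bowl B) = (6/8)(5/7)(4/6) = 5/14; P(data | bowl C) = (6/10)(5/9)(4/8) = 1/6; P(data | bowl D) = (9/10)(8/9)(7/8) = 7/10.
Multiplying each by its prior: 1/4 · 0 = 0, 1/4 · 5/14 = 5/56, 1/4 · 1/6 = 1/24, 1/4 · 7/10 = 7/40; with total 257/840.
By Bayes' rule, P(bowl D | data) = (7/40) / (257/840) = 147/257.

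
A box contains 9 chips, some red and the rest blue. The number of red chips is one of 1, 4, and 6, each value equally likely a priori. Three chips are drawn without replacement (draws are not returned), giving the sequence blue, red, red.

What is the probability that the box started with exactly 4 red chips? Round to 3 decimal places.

0.400

Under each hypothesis, the probability of the observed sequence is: P(data | r = 1) = (8/9)(1/8)(0/7) = 0; P(data | r = 4) = (5/9)(4/8)(3/7) = 5/42; P(data | r = 6) = (3/9)(6/8)(5/7) = 5/28.
Weighting by the prior gives 1/3 · 0 = 0, 1/3 · 5/42 = 5/126, 1/3 · 5/28 = 5/84; summing to 25/252.
By Bayes' rule, P(r = 4 | data) = (5/126) / (25/252) = 2/5.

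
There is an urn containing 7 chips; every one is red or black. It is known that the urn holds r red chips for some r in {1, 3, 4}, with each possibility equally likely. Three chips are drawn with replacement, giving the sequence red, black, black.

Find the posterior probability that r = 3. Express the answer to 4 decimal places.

Under each hypothesis, the probability of the observed sequence is: P(data | r = 1) = (1/7)(6/7)(6/7) = 36/343; P(data | r = 3) = (3/7)(4/7)(4/7) = 48/343; P(data | r = 4) = (4/7)(3/7)(3/7) = 36/343.
Weighting by the prior gives 1/3 · 36/343 = 12/343, 1/3 · 48/343 = 16/343, 1/3 · 36/343 = 12/343; these sum to 40/343.
Hence P(r = 3 | data) = (16/343) / (40/343) = 2/5.

0.4000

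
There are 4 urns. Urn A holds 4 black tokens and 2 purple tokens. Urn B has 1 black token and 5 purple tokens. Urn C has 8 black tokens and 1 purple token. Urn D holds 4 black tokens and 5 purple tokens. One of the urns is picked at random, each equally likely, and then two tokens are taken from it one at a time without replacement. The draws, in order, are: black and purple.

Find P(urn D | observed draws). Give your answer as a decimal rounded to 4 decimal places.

0.3378

The likelihood of the observed sequence under each hypothesis: P(data | urn A) = (4/6)(2/5) = 4/15; P(data | urn B) = (1/6)(5/5) = 1/6; P(data | urn C) = (8/9)(1/8) = 1/9; P(data | urn D) = (4/9)(5/8) = 5/18.
The prior-weighted likelihoods are 1/4 · 4/15 = 1/15, 1/4 · 1/6 = 1/24, 1/4 · 1/9 = 1/36, 1/4 · 5/18 = 5/72; with total 37/180.
Hence P(urn D | data) = (5/72) / (37/180) = 25/74.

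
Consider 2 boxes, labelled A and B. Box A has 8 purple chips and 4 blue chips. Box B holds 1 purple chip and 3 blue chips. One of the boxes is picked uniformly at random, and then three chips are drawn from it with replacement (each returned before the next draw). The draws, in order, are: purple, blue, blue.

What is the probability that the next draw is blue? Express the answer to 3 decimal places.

For each hypothesis, P(data | H) works out to: P(data | box A) = (8/12)(4/12)(4/12) = 0.074074; P(data | box B) = (1/4)(3/4)(3/4) = 0.14062.
Weighting by the prior gives 1/2 · 0.074074 = 0.037037, 1/2 · 0.14062 = 0.070312; these sum to 0.10735.
Normalising, the posterior is P(box A | data) = 0.34501, P(box B | data) = 0.65499.
So P(blue next | data) = Σ P(blue next | H) P(H | data) = (1/3)(0.34501) + (3/4)(0.65499) = 0.60624.

0.606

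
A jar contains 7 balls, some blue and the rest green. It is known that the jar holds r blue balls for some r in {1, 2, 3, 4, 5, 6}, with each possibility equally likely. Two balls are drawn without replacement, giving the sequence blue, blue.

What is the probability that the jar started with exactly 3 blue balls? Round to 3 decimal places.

0.086

For each hypothesis, P(data | H) works out to: P(data | r = 1) = (1/7)(0/6) = 0; P(data | r = 2) = (2/7)(1/6) = 1/21; P(data | r = 3) = (3/7)(2/6) = 1/7; P(data | r = 4) = (4/7)(3/6) = 2/7; P(data | r = 5) = (5/7)(4/6) = 10/21; P(data | r = 6) = (6/7)(5/6) = 5/7.
The prior-weighted likelihoods are 1/6 · 0 = 0, 1/6 · 1/21 = 1/126, 1/6 · 1/7 = 1/42, 1/6 · 2/7 = 1/21, 1/6 · 10/21 = 5/63, 1/6 · 5/7 = 5/42; summing to 5/18.
So P(r = 3 | data) = (1/42) / (5/18) = 3/35.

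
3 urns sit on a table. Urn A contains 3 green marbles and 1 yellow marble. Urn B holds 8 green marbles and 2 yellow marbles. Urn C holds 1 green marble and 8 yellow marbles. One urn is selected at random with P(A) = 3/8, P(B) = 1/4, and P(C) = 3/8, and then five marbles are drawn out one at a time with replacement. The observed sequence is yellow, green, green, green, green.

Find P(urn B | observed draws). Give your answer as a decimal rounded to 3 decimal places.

0.408

The likelihood of the observed sequence under each hypothesis: P(data | urn A) = (1/4)(3/4)(3/4)(3/4)(3/4) = 0.079102; P(data | urn B) = (2/10)(8/10)(8/10)(8/10)(8/10) = 0.08192; P(data | urn C) = (8/9)(1/9)(1/9)(1/9)(1/9) = 0.00013548.
Weighting by the prior gives 3/8 · 0.079102 = 0.029663, 1/4 · 0.08192 = 0.02048, 3/8 · 0.00013548 = 5.0805e-05; with total 0.050194.
So P(urn B | data) = (0.02048) / (0.050194) = 0.40802.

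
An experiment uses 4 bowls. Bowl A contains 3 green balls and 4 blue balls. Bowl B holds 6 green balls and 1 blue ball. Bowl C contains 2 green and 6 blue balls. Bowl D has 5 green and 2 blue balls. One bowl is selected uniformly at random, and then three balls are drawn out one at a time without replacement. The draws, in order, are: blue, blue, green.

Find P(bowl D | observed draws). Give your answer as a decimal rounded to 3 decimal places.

0.120

Under each hypothesis, the probability of the observed sequence is: P(data | bowl A) = (4/7)(3/6)(3/5) = 0.17143; P(data | bowl B) = (1/7)(0/6) = 0; P(data | bowl C) = (6/8)(5/7)(2/6) = 0.17857; P(data | bowl D) = (2/7)(1/6)(5/5) = 0.047619.
Weighting by the prior gives 1/4 · 0.17143 = 0.042857, 1/4 · 0 = 0, 1/4 · 0.17857 = 0.044643, 1/4 · 0.047619 = 0.011905; summing to 0.099405.
Therefore the posterior P(bowl D | data) = (0.011905) / (0.099405) = 0.11976.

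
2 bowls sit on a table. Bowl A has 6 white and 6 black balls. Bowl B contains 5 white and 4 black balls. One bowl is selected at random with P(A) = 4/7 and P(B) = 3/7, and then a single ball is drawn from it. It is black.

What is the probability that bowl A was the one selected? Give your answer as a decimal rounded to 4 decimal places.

Under each hypothesis, the probability of this draw is: P(data | bowl A) = (6/12) = 1/2; P(data | bowl B) = (4/9) = 4/9.
Weighting by the prior gives 4/7 · 1/2 = 2/7, 3/7 · 4/9 = 4/21; with total 10/21.
Hence P(bowl A | data) = (2/7) / (10/21) = 3/5.

0.6000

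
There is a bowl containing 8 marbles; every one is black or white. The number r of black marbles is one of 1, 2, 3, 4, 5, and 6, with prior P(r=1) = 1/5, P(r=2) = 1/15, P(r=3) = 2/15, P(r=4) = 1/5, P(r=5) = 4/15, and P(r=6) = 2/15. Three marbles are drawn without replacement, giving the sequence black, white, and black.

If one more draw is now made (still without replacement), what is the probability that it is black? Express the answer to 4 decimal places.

0.5375

Under each hypothesis, the probability of the observed sequence is: P(data | r = 1) = (1/8)(7/7)(0/6) = 0; P(data | r = 2) = (2/8)(6/7)(1/6) = 1/28; P(data | r = 3) = (3/8)(5/7)(2/6) = 5/56; P(data | r = 4) = (4/8)(4/7)(3/6) = 1/7; P(data | r = 5) = (5/8)(3/7)(4/6) = 5/28; P(data | r = 6) = (6/8)(2/7)(5/6) = 5/28.
The prior-weighted likelihoods are 1/5 · 0 = 0, 1/15 · 1/28 = 1/420, 2/15 · 5/56 = 1/84, 1/5 · 1/7 = 1/35, 4/15 · 5/28 = 1/21, 2/15 · 5/28 = 1/42; these sum to 4/35.
The posterior is then P(r = 1 | data) = 0, P(r = 2 | data) = 1/48, P(r = 3 | data) = 5/48, P(r = 4 | data) = 1/4, P(r = 5 | data) = 5/12, P(r = 6 | data) = 5/24.
Averaging over the posterior, P(black next | data) = (0)(1/48) + (1/5)(5/48) + (2/5)(1/4) + (3/5)(5/12) + (4/5)(5/24) = 43/80.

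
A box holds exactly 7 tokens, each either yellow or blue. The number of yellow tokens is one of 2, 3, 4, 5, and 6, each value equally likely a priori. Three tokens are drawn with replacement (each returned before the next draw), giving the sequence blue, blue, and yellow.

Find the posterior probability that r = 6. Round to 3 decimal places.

Compute the likelihood of the observed sequence for each case: P(data | r = 2) = (5/7)(5/7)(2/7) = 0.14577; P(data | r = 3) = (4/7)(4/7)(3/7) = 0.13994; P(data | r = 4) = (3/7)(3/7)(4/7) = 0.10496; P(data | r = 5) = (2/7)(2/7)(5/7) = 0.058309; P(data | r = 6) = (1/7)(1/7)(6/7) = 0.017493.
The prior-weighted likelihoods are 1/5 · 0.14577 = 0.029155, 1/5 · 0.13994 = 0.027988, 1/5 · 0.10496 = 0.020991, 1/5 · 0.058309 = 0.011662, 1/5 · 0.017493 = 0.0034985; summing to 0.093294.
By Bayes' rule, P(r = 6 | data) = (0.0034985) / (0.093294) = 0.0375.

0.038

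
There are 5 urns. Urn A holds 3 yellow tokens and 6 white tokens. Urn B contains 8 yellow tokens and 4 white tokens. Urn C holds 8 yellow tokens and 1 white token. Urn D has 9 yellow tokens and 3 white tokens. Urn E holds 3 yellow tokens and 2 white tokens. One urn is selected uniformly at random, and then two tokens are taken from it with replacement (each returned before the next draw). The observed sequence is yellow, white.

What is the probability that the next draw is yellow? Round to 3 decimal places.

0.613

The likelihood of the observed sequence under each hypothesis: P(data | urn A) = (3/9)(6/9) = 0.22222; P(data | urn B) = (8/12)(4/12) = 0.22222; P(data | urn C) = (8/9)(1/9) = 0.098765; P(data | urn D) = (9/12)(3/12) = 0.1875; P(data | urn E) = (3/5)(2/5) = 0.24.
Multiplying each by its prior: 1/5 · 0.22222 = 0.044444, 1/5 · 0.22222 = 0.044444, 1/5 · 0.098765 = 0.019753, 1/5 · 0.1875 = 0.0375, 1/5 · 0.24 = 0.048; summing to 0.19414.
The posterior is then P(urn A | data) = 0.22893, P(urn B | data) = 0.22893, P(urn C | data) = 0.10175, P(urn D | data) = 0.19316, P(urn E | data) = 0.24724.
So P(yellow next | data) = Σ P(yellow next | H) P(H | data) = (1/3)(0.22893) + (2/3)(0.22893) + (8/9)(0.10175) + (3/4)(0.19316) + (3/5)(0.24724) = 0.61258.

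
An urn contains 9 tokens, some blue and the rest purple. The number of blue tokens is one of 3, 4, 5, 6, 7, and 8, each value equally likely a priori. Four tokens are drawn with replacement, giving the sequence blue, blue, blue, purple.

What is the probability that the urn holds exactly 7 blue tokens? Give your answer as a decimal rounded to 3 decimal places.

For each hypothesis, P(data | H) works out to: P(data | r = 3) = (3/9)(3/9)(3/9)(6/9) = 0.024691; P(data | r = 4) = (4/9)(4/9)(4/9)(5/9) = 0.048773; P(data | r = 5) = (5/9)(5/9)(5/9)(4/9) = 0.076208; P(data | r = 6) = (6/9)(6/9)(6/9)(3/9) = 0.098765; P(data | r = 7) = (7/9)(7/9)(7/9)(2/9) = 0.10456; P(data | r = 8) = (8/9)(8/9)(8/9)(1/9) = 0.078037.
The prior-weighted likelihoods are 1/6 · 0.024691 = 0.0041152, 1/6 · 0.048773 = 0.0081288, 1/6 · 0.076208 = 0.012701, 1/6 · 0.098765 = 0.016461, 1/6 · 0.10456 = 0.017426, 1/6 · 0.078037 = 0.013006; with total 0.071839.
Therefore the posterior P(r = 7 | data) = (0.017426) / (0.071839) = 0.24257.

0.243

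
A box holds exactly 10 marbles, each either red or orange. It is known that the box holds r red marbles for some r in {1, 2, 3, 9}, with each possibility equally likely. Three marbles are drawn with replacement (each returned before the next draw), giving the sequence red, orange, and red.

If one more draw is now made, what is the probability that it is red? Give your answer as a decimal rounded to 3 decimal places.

0.536

Compute the likelihood of the observed sequence for each case: P(data | r = 1) = (1/10)(9/10)(1/10) = 0.009; P(data | r = 2) = (2/10)(8/10)(2/10) = 0.032; P(data | r = 3) = (3/10)(7/10)(3/10) = 0.063; P(data | r = 9) = (9/10)(1/10)(9/10) = 0.081.
Multiplying each by its prior: 1/4 · 0.009 = 0.00225, 1/4 · 0.032 = 0.008, 1/4 · 0.063 = 0.01575, 1/4 · 0.081 = 0.02025; with total 0.04625.
The posterior is then P(r = 1 | data) = 0.048649, P(r = 2 | data) = 0.17297, P(r = 3 | data) = 0.34054, P(r = 9 | data) = 0.43784.
The predictive probability is P(red next | data) = (1/10)(0.048649) + (1/5)(0.17297) + (3/10)(0.34054) + (9/10)(0.43784) = 0.53568.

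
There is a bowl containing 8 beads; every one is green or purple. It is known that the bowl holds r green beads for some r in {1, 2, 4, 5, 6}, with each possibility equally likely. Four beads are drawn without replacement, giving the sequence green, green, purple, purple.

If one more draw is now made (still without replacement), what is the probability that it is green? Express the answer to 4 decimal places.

For each hypothesis, P(data | H) works out to: P(data | r = 1) = (1/8)(0/7) = 0; P(data | r = 2) = (2/8)(1/7)(6/6)(5/5) = 1/28; P(data | r = 4) = (4/8)(3/7)(4/6)(3/5) = 3/35; P(data | r = 5) = (5/8)(4/7)(3/6)(2/5) = 1/14; P(data | r = 6) = (6/8)(5/7)(2/6)(1/5) = 1/28.
Multiplying each by its prior: 1/5 · 0 = 0, 1/5 · 1/28 = 1/140, 1/5 · 3/35 = 3/175, 1/5 · 1/14 = 1/70, 1/5 · 1/28 = 1/140; summing to 8/175.
Normalising, the posterior is P(r = 1 | data) = 0, P(r = 2 | data) = 5/32, P(r = 4 | data) = 3/8, P(r = 5 | data) = 5/16, P(r = 6 | data) = 5/32.
Averaging over the posterior, P(green next | data) = (0)(5/32) + (1/2)(3/8) + (3/4)(5/16) + (1)(5/32) = 37/64.

0.5781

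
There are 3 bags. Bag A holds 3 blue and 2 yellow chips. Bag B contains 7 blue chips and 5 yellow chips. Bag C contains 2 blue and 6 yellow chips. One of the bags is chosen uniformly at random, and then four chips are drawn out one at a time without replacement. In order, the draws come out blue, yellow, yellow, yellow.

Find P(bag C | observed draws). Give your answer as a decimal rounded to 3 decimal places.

0.802

Under each hypothesis, the probability of the observed sequence is: P(data | bag A) = (3/5)(2/4)(1/3)(0/2) = 0; P(data | bag B) = (7/12)(5/11)(4/10)(3/9) = 0.035354; P(data | bag C) = (2/8)(6/7)(5/6)(4/5) = 0.14286.
Weighting by the prior gives 1/3 · 0 = 0, 1/3 · 0.035354 = 0.011785, 1/3 · 0.14286 = 0.047619; summing to 0.059404.
Hence P(bag C | data) = (0.047619) / (0.059404) = 0.80162.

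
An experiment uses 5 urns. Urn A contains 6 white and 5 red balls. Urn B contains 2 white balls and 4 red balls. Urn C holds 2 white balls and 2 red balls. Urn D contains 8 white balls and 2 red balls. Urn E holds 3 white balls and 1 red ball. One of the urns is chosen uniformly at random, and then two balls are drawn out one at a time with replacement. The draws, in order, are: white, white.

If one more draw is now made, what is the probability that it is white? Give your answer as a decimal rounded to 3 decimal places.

The likelihood of the observed sequence under each hypothesis: P(data | urn A) = (6/11)(6/11) = 0.29752; P(data | urn B) = (2/6)(2/6) = 0.11111; P(data | urn C) = (2/4)(2/4) = 0.25; P(data | urn D) = (8/10)(8/10) = 0.64; P(data | urn E) = (3/4)(3/4) = 0.5625.
The prior-weighted likelihoods are 1/5 · 0.29752 = 0.059504, 1/5 · 0.11111 = 0.022222, 1/5 · 0.25 = 0.05, 1/5 · 0.64 = 0.128, 1/5 · 0.5625 = 0.1125; with total 0.37223.
The posterior is then P(urn A | data) = 0.15986, P(urn B | data) = 0.059701, P(urn C | data) = 0.13433, P(urn D | data) = 0.34388, P(urn E | data) = 0.30224.
Averaging over the posterior, P(white next | data) = (6/11)(0.15986) + (1/3)(0.059701) + (1/2)(0.13433) + (4/5)(0.34388) + (3/4)(0.30224) = 0.67604.

0.676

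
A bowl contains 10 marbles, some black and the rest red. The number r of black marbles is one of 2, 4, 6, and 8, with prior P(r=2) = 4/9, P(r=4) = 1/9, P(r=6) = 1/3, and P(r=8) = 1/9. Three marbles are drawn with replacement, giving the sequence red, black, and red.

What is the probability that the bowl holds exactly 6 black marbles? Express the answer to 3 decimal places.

For each hypothesis, P(data | H) works out to: P(data | r = 2) = (8/10)(2/10)(8/10) = 0.128; P(data | r = 4) = (6/10)(4/10)(6/10) = 0.144; P(data | r = 6) = (4/10)(6/10)(4/10) = 0.096; P(data | r = 8) = (2/10)(8/10)(2/10) = 0.032.
The prior-weighted likelihoods are 4/9 · 0.128 = 0.056889, 1/9 · 0.144 = 0.016, 1/3 · 0.096 = 0.032, 1/9 · 0.032 = 0.0035556; summing to 0.10844.
Therefore the posterior P(r = 6 | data) = (0.032) / (0.10844) = 0.29508.

0.295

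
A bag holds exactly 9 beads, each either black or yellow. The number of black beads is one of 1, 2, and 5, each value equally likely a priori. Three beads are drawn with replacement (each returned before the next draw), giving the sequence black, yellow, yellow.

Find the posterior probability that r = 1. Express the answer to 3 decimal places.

0.264

Compute the likelihood of the observed sequence for each case: P(data | r = 1) = (1/9)(8/9)(8/9) = 0.087791; P(data | r = 2) = (2/9)(7/9)(7/9) = 0.13443; P(data | r = 5) = (5/9)(4/9)(4/9) = 0.10974.
The prior-weighted likelihoods are 1/3 · 0.087791 = 0.029264, 1/3 · 0.13443 = 0.04481, 1/3 · 0.10974 = 0.03658; these sum to 0.11065.
Hence P(r = 1 | data) = (0.029264) / (0.11065) = 0.26446.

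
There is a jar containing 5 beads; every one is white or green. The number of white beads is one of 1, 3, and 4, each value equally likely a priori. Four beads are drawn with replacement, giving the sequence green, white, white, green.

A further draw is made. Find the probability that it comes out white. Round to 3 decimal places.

Compute the likelihood of the observed sequence for each case: P(data | r = 1) = (4/5)(1/5)(1/5)(4/5) = 0.0256; P(data | r = 3) = (2/5)(3/5)(3/5)(2/5) = 0.0576; P(data | r = 4) = (1/5)(4/5)(4/5)(1/5) = 0.0256.
Multiplying each by its prior: 1/3 · 0.0256 = 0.0085333, 1/3 · 0.0576 = 0.0192, 1/3 · 0.0256 = 0.0085333; these sum to 0.036267.
Dividing through by the total gives posterior P(r = 1 | data) = 0.23529, P(r = 3 | data) = 0.52941, P(r = 4 | data) = 0.23529.
So P(white next | data) = Σ P(white next | H) P(H | data) = (1/5)(0.23529) + (3/5)(0.52941) + (4/5)(0.23529) = 0.55294.

0.553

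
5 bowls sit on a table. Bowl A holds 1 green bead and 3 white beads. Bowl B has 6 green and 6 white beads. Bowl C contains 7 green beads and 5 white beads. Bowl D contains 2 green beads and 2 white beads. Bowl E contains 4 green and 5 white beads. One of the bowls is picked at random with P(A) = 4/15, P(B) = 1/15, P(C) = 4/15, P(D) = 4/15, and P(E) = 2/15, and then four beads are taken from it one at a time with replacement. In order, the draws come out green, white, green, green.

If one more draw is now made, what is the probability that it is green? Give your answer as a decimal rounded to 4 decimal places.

0.5132

The likelihood of the observed sequence under each hypothesis: P(data | bowl A) = (1/4)(3/4)(1/4)(1/4) = 0.011719; P(data | bowl B) = (6/12)(6/12)(6/12)(6/12) = 0.0625; P(data | bowl C) = (7/12)(5/12)(7/12)(7/12) = 0.082706; P(data | bowl D) = (2/4)(2/4)(2/4)(2/4) = 0.0625; P(data | bowl E) = (4/9)(5/9)(4/9)(4/9) = 0.048773.
Multiplying each by its prior: 4/15 · 0.011719 = 0.003125, 1/15 · 0.0625 = 0.0041667, 4/15 · 0.082706 = 0.022055, 4/15 · 0.0625 = 0.016667, 2/15 · 0.048773 = 0.0065031; these sum to 0.052516.
Normalising, the posterior is P(bowl A | data) = 0.059505, P(bowl B | data) = 0.07934, P(bowl C | data) = 0.41996, P(bowl D | data) = 0.31736, P(bowl E | data) = 0.12383.
Averaging over the posterior, P(green next | data) = (1/4)(0.059505) + (1/2)(0.07934) + (7/12)(0.41996) + (1/2)(0.31736) + (4/9)(0.12383) = 0.51324.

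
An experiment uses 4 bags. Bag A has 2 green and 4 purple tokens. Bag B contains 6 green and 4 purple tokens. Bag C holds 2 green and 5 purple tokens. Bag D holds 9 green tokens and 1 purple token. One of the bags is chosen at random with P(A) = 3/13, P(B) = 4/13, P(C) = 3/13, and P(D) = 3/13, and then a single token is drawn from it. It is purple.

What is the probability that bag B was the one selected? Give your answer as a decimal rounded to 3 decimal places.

0.265

The likelihood of this draw under each hypothesis: P(data | bag A) = (4/6) = 2/3; P(data | bag B) = (4/10) = 2/5; P(data | bag C) = (5/7) = 5/7; P(data | bag D) = (1/10) = 1/10.
Weighting by the prior gives 3/13 · 2/3 = 2/13, 4/13 · 2/5 = 8/65, 3/13 · 5/7 = 15/91, 3/13 · 1/10 = 3/130; these sum to 423/910.
Hence P(bag B | data) = (8/65) / (423/910) = 112/423.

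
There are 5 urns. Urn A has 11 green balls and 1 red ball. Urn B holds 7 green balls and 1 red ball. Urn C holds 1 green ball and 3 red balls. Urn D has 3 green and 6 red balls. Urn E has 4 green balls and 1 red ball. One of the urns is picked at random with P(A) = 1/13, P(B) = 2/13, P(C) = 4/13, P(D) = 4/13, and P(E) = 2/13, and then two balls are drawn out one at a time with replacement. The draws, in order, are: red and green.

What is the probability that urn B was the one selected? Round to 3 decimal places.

Compute the likelihood of the observed sequence for each case: P(data | urn A) = (1/12)(11/12) = 0.076389; P(data | urn B) = (1/8)(7/8) = 0.10938; P(data | urn C) = (3/4)(1/4) = 0.1875; P(data | urn D) = (6/9)(3/9) = 0.22222; P(data | urn E) = (1/5)(4/5) = 0.16.
The prior-weighted likelihoods are 1/13 · 0.076389 = 0.0058761, 2/13 · 0.10938 = 0.016827, 4/13 · 0.1875 = 0.057692, 4/13 · 0.22222 = 0.068376, 2/13 · 0.16 = 0.024615; with total 0.17339.
Therefore the posterior P(urn B | data) = (0.016827) / (0.17339) = 0.097048.

0.097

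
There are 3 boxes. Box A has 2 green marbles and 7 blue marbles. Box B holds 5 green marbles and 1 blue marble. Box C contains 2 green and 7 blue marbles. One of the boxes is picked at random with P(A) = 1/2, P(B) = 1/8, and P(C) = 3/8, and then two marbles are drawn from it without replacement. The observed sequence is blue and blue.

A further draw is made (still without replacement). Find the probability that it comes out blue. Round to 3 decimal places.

Under each hypothesis, the probability of the observed sequence is: P(data | box A) = (7/9)(6/8) = 7/12; P(data | box B) = (1/6)(0/5) = 0; P(data | box C) = (7/9)(6/8) = 7/12.
The prior-weighted likelihoods are 1/2 · 7/12 = 7/24, 1/8 · 0 = 0, 3/8 · 7/12 = 7/32; with total 49/96.
Normalising, the posterior is P(box A | data) = 4/7, P(box B | data) = 0, P(box C | data) = 3/7.
The predictive probability is P(blue next | data) = (5/7)(4/7) + (5/7)(3/7) = 5/7.

0.714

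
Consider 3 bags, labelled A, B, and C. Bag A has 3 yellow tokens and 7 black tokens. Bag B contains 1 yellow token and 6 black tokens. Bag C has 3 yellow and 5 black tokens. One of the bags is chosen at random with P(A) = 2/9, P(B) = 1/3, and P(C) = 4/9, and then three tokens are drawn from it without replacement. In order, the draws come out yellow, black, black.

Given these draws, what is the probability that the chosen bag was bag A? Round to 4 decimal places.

The likelihood of the observed sequence under each hypothesis: P(data | bag A) = (3/10)(7/9)(6/8) = 0.175; P(data | bag B) = (1/7)(6/6)(5/5) = 0.14286; P(data | bag C) = (3/8)(5/7)(4/6) = 0.17857.
Multiplying each by its prior: 2/9 · 0.175 = 0.038889, 1/3 · 0.14286 = 0.047619, 4/9 · 0.17857 = 0.079365; with total 0.16587.
Therefore the posterior P(bag A | data) = (0.038889) / (0.16587) = 0.23445.

0.2344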